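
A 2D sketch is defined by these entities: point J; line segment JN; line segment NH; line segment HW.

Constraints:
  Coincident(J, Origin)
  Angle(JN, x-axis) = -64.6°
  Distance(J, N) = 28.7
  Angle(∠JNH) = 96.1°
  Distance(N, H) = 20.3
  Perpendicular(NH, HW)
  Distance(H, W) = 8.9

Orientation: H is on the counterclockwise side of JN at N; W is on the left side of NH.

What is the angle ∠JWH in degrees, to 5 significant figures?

130.06°

J is at the origin; JN runs at -64.6° with length 28.7, so N = 28.7·(cos -64.6°, sin -64.6°) = (12.310, -25.926). ∠JNH = 96.1°, so NH runs at -64.6° + (180° − 96.1°) = 19.300° from the x-axis; with |NH| = 20.3, H = N + 20.3·(cos 19.300°, sin 19.300°) = (31.470, -19.216). NH is perpendicular to HW; with |HW| = 8.9 on the left of NH, W = H + 8.9·(-0.33051, 0.94380) = (28.528, -10.816). Then cos ∠JWH = WJ·WH / (|WJ||WH|), giving 130.06°.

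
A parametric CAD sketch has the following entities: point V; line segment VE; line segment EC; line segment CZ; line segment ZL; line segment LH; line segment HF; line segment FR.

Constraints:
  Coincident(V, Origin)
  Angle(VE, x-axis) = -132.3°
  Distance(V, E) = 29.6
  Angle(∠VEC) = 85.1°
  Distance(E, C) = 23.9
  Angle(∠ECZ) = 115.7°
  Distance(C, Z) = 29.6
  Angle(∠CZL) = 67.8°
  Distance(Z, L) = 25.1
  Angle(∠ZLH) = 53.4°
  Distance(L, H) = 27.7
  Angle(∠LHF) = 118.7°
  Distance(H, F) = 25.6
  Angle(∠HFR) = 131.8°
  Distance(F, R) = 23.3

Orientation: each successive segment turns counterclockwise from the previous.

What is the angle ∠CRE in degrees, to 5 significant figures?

9.9223°

∠LHF = 118.7° gives HF at -33.000° from the x-axis; with |HF| = 25.6, F = (25.884, -48.148). ∠HFR = 131.8° gives FR at 15.200° from the x-axis; with |FR| = 23.3, R = (48.369, -42.039). Then cos ∠CRE = RC·RE / (|RC||RE|), giving 9.9223°.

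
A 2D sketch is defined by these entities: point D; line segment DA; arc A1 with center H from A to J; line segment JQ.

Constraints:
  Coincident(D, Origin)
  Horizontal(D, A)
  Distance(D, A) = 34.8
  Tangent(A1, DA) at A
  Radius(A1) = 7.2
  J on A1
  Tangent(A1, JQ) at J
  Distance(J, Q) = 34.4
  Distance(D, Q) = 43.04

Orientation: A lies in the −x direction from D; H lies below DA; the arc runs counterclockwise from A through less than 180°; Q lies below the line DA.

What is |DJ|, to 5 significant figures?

42.089

Checks: |HJ| = 7.200 ✓; ∠(HJ, JQ) = 90.00° ✓; |JQ| = 34.40 ✓; |DQ| = 43.04 ✓.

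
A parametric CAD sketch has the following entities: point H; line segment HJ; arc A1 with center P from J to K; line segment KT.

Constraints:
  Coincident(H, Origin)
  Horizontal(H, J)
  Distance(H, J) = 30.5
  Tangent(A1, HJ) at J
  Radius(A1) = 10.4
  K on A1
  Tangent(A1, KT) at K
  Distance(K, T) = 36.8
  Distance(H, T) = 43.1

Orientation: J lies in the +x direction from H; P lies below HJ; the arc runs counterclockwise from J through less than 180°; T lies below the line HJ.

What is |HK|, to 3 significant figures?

21.8

Checks: ∠(PJ, JH) = 90.00° ✓; |PK| = 10.40 ✓; ∠(PK, KT) = 90.00° ✓; |KT| = 36.80 ✓; |HT| = 43.10 ✓.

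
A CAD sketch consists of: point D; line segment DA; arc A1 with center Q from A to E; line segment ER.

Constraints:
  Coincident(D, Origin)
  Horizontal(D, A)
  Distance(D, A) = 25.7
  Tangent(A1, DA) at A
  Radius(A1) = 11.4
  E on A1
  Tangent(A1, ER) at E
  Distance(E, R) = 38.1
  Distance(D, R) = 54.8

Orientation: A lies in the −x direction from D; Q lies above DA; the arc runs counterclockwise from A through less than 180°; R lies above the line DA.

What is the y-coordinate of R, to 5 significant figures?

50.826

D is at the origin; D and A share the same y with |DA| = 25.7 and A on the −x side, so A = (-25.700, 0.0000). A1 meets DA tangentially, so QA is at right angles to DA, so Q = A + (0, 11.4) = (-25.700, 11.400). Since QE ⟂ ER (tangency), |QR| = √(11.4² + 38.1²) = 39.769 regardless of where E sits on A1. So R lies on both circle(D, 54.8) and circle(Q, 39.769); the above-DA intersection is R = (-20.488, 50.826). E is the foot of the tangent from R: E = (-14.444, 13.208).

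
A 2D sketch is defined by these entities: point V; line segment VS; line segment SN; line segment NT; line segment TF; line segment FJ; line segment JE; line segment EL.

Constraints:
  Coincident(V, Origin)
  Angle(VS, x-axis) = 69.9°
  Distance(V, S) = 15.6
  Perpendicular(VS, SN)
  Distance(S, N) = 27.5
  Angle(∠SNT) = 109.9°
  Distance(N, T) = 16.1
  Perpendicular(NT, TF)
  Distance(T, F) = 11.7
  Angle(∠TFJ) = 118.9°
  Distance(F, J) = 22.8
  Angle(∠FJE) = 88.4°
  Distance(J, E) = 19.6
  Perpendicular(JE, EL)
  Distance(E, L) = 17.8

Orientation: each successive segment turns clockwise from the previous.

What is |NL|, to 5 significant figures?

4.1226

∠FJE = 88.4° gives JE at 27.100° from the x-axis; with |JE| = 19.6, E = (25.929, 18.068). JE ⟂ EL, so EL runs at -62.900°; with |EL| = 17.8, L = (34.038, 2.2220). Then |NL| = |L − N| = 4.1226.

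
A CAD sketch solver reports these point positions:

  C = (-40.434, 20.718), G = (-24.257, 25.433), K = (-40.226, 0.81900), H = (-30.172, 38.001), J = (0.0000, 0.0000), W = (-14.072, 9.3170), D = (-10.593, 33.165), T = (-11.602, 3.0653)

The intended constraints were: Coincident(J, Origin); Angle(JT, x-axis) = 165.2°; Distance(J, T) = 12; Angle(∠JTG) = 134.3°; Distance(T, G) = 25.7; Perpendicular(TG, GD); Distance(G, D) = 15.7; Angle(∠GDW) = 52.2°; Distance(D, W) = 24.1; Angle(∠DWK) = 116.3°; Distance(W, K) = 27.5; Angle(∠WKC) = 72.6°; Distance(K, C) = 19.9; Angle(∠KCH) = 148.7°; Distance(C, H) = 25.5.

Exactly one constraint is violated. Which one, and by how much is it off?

Distance(C, H) = 25.5 — off by 5.40.

J = (0.00, 0.00) ✓; JT at 165.2° ✓; |JT| = 12.00 ✓; ∠JTG = 134.3° ✓; |TG| = 25.70 ✓; ∠(TG, GD) = 90.00° ✓; |GD| = 15.70 ✓; ∠GDW = 52.20° ✓; |DW| = 24.10 ✓; ∠DWK = 116.3° ✓; |WK| = 27.50 ✓; ∠WKC = 72.60° ✓; |KC| = 19.90 ✓; ∠KCH = 148.7° ✓; |CH| = 20.10 ✗.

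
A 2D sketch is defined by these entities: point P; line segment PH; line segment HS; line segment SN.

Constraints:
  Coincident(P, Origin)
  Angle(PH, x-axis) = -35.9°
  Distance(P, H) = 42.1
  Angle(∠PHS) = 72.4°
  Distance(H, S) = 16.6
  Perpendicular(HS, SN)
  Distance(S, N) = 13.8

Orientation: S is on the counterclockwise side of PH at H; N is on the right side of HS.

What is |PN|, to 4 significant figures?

54.07

∠PHS = 72.4°, so HS runs at -35.9° + (180° − 72.4°) = 71.70° from the x-axis; with |HS| = 16.6, S = H + 16.6·(cos 71.70°, sin 71.70°) = (39.32, -8.926). The perpendicularity gives SN at right angles to HS; with |SN| = 13.8 on the right of HS, N = S + 13.8·(0.9494, -0.3140) = (52.42, -13.26). Then |PN| = |N − P| = 54.07.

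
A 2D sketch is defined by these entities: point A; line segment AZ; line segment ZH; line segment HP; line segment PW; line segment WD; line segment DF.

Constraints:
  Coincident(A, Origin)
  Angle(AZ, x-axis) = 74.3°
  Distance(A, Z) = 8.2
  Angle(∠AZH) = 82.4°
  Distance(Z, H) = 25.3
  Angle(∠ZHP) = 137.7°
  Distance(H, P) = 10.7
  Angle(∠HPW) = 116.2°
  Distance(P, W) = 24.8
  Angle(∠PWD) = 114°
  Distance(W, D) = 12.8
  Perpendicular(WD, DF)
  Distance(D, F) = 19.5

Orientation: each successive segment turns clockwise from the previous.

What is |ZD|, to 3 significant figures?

35.5

∠HPW = 116.2° gives PW at -129° from the x-axis; with |PW| = 24.8, W = (14.1, -31.0). ∠PWD = 114.0° gives WD at 165° from the x-axis; with |WD| = 12.8, D = (1.79, -27.6). Then |ZD| = |D − Z| = 35.5.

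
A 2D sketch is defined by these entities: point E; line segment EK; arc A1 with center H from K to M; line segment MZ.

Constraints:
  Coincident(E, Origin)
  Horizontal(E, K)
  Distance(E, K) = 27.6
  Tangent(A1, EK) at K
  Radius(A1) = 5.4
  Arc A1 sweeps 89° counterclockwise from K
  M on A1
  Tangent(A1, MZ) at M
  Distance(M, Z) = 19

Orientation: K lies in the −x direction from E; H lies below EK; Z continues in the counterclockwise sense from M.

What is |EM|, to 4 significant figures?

33.42

E is at the origin; E and K share the same y with |EK| = 27.6 and K on the −x side, so K = (-27.60, 0.000). Tangency of A1 to EK means the radius HK is perpendicular to EK, so H = K + (0, -5.4) = (-27.60, -5.400). On A1, K sits at bearing 90° from H; an 89° counterclockwise sweep puts M at bearing 179°, so M = H + 5.4·(cos 179°, sin 179°) = (-33.00, -5.306). Then |EM| = |M − E| = 33.42.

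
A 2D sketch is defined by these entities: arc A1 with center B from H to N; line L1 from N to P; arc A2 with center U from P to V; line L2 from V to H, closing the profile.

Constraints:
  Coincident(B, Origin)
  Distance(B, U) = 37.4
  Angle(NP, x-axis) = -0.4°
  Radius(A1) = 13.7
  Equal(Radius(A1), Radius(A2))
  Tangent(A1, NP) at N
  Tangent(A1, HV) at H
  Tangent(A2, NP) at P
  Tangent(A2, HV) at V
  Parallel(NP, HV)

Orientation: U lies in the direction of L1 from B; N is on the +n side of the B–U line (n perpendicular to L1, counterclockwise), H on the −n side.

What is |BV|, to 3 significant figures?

39.8

The slot axis is L1's direction at -0.4°, so u = (cos -0.4°, sin -0.4°) = (1.00, -0.00698) and n = (−sin -0.4°, cos -0.4°) = (0.00698, 1.00). B is at the origin and U lies 37.4 along u from B, so U = 37.4·u = (37.4, -0.261). Tangency of A1 to both parallel lines with radius 13.7 puts N and H at B ± 13.7·n: N = (0.0956, 13.7), H = (-0.0956, -13.7). Equal radii place P and V the same way about U: P = U + 13.7·n = (37.5, 13.4), V = U − 13.7·n = (37.3, -14.0). Then |BV| = |V − B| = 39.8.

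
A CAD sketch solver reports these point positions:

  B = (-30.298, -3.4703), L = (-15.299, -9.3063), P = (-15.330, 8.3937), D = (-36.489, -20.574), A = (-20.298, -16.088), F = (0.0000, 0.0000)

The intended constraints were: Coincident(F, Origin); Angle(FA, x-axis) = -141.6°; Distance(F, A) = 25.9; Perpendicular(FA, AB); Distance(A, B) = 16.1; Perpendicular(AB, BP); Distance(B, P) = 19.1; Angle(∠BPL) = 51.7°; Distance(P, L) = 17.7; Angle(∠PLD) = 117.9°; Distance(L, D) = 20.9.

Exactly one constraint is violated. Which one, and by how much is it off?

Distance(L, D) = 20.9 — off by 3.10.

F = (0.00, 0.00) ✓; FA at -141.6° ✓; |FA| = 25.90 ✓; ∠(FA, AB) = 90.00° ✓; |AB| = 16.10 ✓; ∠(AB, BP) = 90.00° ✓; |BP| = 19.10 ✓; ∠BPL = 51.70° ✓; |PL| = 17.70 ✓; ∠PLD = 117.9° ✓; |LD| = 24.00 ✗.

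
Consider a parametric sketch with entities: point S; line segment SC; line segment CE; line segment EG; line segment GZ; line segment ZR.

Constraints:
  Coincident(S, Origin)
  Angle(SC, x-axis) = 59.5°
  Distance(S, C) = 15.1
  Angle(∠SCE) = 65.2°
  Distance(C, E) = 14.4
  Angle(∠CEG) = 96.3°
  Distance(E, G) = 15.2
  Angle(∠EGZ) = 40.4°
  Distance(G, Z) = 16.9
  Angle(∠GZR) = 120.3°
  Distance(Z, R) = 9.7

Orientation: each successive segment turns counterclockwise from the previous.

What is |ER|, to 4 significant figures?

10.32

S is at the origin; SC runs at 59.5° with length 15.1, so C = (7.664, 13.01). ∠SCE = 65.2° gives CE at 174.3° from the x-axis; with |CE| = 14.4, E = (-6.665, 14.44). ∠CEG = 96.3° gives EG at -102.0° from the x-axis; with |EG| = 15.2, G = (-9.825, -0.4270). ∠EGZ = 40.4° gives GZ at 37.60° from the x-axis; with |GZ| = 16.9, Z = (3.564, 9.884). ∠GZR = 120.3° gives ZR at 97.30° from the x-axis; with |ZR| = 9.7, R = (2.332, 19.51). Then |ER| = |R − E| = 10.32.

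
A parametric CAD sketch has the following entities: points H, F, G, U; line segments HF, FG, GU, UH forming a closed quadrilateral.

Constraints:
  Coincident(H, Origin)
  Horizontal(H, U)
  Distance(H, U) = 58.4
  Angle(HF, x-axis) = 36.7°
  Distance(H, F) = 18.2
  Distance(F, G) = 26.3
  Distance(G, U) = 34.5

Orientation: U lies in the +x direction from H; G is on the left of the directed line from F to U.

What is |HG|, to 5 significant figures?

44.498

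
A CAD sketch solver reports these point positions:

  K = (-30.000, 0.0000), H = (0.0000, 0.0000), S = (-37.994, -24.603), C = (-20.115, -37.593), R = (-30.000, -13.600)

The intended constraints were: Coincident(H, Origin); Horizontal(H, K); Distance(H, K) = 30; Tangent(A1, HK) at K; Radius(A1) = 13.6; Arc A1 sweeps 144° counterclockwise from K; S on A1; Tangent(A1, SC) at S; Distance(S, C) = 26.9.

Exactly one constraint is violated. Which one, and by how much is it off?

Distance(S, C) = 26.9 — off by 4.80.

H = (0.00, 0.00) ✓; H.y = 0.00, K.y = 0.00 ✓; |HK| = 30.00 ✓; ∠(RK, KH) = 90.00° ✓; |RK| = 13.60 ✓; bearing(R→S) − bearing(R→K) = 144.0° ✓; |RS| = 13.60 ✓; ∠(RS, SC) = 90.00° ✓; |SC| = 22.10 ✗.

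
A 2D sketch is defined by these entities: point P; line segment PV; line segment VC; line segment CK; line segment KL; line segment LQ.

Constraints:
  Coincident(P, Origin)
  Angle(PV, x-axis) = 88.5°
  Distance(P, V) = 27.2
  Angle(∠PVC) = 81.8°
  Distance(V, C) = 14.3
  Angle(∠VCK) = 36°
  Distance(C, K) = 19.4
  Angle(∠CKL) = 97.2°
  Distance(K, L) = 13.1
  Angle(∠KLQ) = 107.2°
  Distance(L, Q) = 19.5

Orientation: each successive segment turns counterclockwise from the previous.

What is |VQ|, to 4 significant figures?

15.12

P is at the origin; PV runs at 88.5° with length 27.2, so V = (0.7120, 27.19). ∠PVC = 81.8° gives VC at -173.3° from the x-axis; with |VC| = 14.3, C = (-13.49, 25.52). ∠VCK = 36.0° gives CK at -29.30° from the x-axis; with |CK| = 19.4, K = (3.428, 16.03). ∠CKL = 97.2° gives KL at 53.50° from the x-axis; with |KL| = 13.1, L = (11.22, 26.56). ∠KLQ = 107.2° gives LQ at 126.3° from the x-axis; with |LQ| = 19.5, Q = (-0.3243, 42.27). Then |VQ| = |Q − V| = 15.12.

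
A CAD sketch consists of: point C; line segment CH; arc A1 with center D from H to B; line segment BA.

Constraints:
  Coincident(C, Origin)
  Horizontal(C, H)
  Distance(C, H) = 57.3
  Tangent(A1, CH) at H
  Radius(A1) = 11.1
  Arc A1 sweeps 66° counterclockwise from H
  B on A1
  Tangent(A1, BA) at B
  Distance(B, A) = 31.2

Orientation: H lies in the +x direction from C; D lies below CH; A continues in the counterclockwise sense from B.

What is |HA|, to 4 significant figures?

41.86

On A1, H sits at bearing 90° from D; a 66° counterclockwise sweep puts B at bearing 156°, so B = D + 11.1·(cos 156°, sin 156°) = (47.16, -6.585). Tangency of A1 to BA means the radius DB is perpendicular to BA, so BA runs along (−sin 156°, cos 156°); with |BA| = 31.2, A = (34.47, -35.09). Then |HA| = |A − H| = 41.86.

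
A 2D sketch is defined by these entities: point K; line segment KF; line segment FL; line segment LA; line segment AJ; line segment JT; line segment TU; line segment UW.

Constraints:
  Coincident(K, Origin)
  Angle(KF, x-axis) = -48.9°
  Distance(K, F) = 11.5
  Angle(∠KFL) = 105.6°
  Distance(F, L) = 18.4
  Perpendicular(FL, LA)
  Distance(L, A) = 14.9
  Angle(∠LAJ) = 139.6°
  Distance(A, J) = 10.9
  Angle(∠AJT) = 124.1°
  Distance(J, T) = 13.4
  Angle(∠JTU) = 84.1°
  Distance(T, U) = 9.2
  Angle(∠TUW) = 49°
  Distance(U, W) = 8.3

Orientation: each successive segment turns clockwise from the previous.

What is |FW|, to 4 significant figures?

20.00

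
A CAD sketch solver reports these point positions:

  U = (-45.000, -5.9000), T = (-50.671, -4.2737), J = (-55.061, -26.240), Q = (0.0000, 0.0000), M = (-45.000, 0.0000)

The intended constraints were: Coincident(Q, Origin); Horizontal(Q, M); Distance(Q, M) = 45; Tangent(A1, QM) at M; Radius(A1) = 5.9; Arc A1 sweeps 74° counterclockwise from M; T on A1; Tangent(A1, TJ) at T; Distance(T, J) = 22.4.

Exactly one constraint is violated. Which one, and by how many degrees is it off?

Tangent(A1, TJ) at T — off by 4.70°.

Q = (0.00, 0.00) ✓; Q.y = 0.00, M.y = 0.00 ✓; |QM| = 45.00 ✓; ∠(UM, MQ) = 90.00° ✓; |UM| = 5.900 ✓; bearing(U→T) − bearing(U→M) = 74.00° ✓; |UT| = 5.900 ✓; ∠(UT, TJ) = 85.30° ✗; |TJ| = 22.40 ✓.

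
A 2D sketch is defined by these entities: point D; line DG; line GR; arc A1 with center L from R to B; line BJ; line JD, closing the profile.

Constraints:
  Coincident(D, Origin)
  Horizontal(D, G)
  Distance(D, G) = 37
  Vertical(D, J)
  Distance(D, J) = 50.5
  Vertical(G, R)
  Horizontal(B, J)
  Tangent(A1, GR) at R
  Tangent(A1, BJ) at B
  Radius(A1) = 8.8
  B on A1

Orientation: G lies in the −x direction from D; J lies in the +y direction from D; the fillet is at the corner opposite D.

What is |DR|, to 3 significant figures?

55.7

The virtual corner opposite D is at (-37.0, 50.5). A1 meets GR tangentially, so LR is at right angles to GR and tangency of A1 to BJ means the radius LB is perpendicular to BJ, with radius 8.8, so the center L sits 8.8 in from both sides at L = (-28.2, 41.7). That places the tangent points at R = (-37.0, 41.7) on GR and B = (-28.2, 50.5) on BJ. Then |DR| = |R − D| = 55.7.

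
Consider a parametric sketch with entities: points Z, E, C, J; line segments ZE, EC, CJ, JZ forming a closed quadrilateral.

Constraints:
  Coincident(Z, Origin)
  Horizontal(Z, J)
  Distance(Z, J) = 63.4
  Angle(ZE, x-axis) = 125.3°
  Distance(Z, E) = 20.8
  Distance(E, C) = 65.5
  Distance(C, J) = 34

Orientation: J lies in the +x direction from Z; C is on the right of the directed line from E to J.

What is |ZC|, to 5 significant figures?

45.883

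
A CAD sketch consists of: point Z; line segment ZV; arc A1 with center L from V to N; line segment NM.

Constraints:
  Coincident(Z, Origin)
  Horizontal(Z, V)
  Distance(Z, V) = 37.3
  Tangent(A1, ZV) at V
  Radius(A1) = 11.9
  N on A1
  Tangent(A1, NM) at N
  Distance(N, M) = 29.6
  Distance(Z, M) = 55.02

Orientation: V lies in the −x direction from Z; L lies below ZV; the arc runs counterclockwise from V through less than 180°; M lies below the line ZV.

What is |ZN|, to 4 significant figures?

50.89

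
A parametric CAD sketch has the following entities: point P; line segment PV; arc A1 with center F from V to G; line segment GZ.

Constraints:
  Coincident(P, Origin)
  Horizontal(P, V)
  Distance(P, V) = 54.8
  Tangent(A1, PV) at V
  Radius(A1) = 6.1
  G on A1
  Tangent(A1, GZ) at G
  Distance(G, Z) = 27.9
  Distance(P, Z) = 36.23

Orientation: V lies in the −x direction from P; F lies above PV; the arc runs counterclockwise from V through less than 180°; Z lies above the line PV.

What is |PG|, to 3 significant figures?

50.7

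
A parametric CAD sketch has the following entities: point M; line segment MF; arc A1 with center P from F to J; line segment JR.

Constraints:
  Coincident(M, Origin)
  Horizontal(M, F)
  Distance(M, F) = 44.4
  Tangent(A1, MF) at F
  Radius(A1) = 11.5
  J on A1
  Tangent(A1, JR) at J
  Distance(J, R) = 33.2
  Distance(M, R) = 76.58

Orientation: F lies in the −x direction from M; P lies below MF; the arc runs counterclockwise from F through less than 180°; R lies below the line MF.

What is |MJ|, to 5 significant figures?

55.906

Checks: |PF| = 11.50 ✓; |PJ| = 11.50 ✓; ∠(PJ, JR) = 90.00° ✓; |JR| = 33.20 ✓; |MR| = 76.58 ✓.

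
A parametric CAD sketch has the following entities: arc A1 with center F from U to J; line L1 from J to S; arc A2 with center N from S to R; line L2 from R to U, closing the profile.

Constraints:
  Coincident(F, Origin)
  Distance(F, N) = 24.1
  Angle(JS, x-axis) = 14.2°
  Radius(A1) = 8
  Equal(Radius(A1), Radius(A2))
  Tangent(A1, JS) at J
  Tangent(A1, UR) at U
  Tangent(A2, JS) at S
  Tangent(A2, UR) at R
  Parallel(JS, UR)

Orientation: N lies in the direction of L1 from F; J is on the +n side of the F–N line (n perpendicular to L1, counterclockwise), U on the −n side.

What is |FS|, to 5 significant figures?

25.393

Tangency of A1 to both parallel lines with radius 8.0 puts J and U at F ± 8.0·n: J = (-1.9625, 7.7556), U = (1.9625, -7.7556). Equal radii place S and R the same way about N: S = N + 8.0·n = (21.401, 13.667), R = N − 8.0·n = (25.326, -1.8437). Then |FS| = |S − F| = 25.393.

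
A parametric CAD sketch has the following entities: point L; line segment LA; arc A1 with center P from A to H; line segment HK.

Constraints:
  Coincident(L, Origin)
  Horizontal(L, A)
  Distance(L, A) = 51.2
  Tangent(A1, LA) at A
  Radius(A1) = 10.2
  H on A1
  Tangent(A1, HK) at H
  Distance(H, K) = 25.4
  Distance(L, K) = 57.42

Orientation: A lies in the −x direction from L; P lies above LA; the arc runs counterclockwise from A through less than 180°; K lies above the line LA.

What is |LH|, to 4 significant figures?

42.64

L is at the origin; LA is horizontal with |LA| = 51.2 and A on the −x side, so A = (-51.20, 0.000). Since A1 is tangent to LA there, PA ⟂ LA, so P = A + (0, 10.2) = (-51.20, 10.20). Since PH ⟂ HK (tangency), |PK| = √(10.2² + 25.4²) = 27.37 regardless of where H sits on A1. So K lies on both circle(L, 57.42) and circle(P, 27.37); the above-LA intersection is K = (-44.19, 36.66). H is the foot of the tangent from K: H = (-41.08, 11.45).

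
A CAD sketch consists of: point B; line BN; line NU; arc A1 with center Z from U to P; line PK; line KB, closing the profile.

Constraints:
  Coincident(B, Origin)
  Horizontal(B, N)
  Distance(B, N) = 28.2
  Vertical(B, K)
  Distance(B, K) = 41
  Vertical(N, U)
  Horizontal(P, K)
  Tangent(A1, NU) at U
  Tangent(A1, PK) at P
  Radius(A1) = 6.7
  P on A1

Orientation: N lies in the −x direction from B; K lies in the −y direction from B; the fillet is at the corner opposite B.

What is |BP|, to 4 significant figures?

46.30

The virtual corner opposite B is at (-28.20, -41.00). Since A1 is tangent to NU there, ZU ⟂ NU and tangency of A1 to PK means the radius ZP is perpendicular to PK, with radius 6.7, so the center Z sits 6.7 in from both sides at Z = (-21.50, -34.30). That places the tangent points at U = (-28.20, -34.30) on NU and P = (-21.50, -41.00) on PK. Then |BP| = |P − B| = 46.30.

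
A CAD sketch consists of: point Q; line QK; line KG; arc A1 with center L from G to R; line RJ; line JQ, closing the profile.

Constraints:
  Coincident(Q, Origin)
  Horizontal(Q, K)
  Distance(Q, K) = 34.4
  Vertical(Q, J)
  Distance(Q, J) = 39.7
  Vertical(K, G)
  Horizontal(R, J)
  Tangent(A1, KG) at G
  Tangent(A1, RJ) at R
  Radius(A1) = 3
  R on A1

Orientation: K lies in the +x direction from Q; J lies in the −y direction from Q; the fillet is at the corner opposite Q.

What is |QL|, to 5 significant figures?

48.300

QJ is vertical with |QJ| = 39.7 and J on the −y side, so J = (0.0000, -39.700). The virtual corner opposite Q is at (34.400, -39.700). Tangency of A1 to KG means the radius LG is perpendicular to KG and A1 meets RJ tangentially, so LR is at right angles to RJ, with radius 3.0, so the center L sits 3.0 in from both sides at L = (31.400, -36.700). Then |QL| = |L − Q| = 48.300.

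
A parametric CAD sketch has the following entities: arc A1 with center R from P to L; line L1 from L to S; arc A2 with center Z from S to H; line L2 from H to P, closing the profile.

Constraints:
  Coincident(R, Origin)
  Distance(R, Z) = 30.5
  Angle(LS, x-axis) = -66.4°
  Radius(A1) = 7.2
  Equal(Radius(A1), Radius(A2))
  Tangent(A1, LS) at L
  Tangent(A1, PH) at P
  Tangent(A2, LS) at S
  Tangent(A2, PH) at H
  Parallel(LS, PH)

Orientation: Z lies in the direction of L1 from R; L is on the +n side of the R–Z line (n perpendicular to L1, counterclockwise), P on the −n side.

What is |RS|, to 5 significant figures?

31.338

The slot axis is L1's direction at -66.4°, so u = (cos -66.4°, sin -66.4°) = (0.40035, -0.91636) and n = (−sin -66.4°, cos -66.4°) = (0.91636, 0.40035). R is at the origin and Z lies 30.5 along u from R, so Z = 30.5·u = (12.211, -27.949). Tangency of A1 to both parallel lines with radius 7.2 puts L and P at R ± 7.2·n: L = (6.5978, 2.8825), P = (-6.5978, -2.8825). Equal radii place S and H the same way about Z: S = Z + 7.2·n = (18.808, -25.067), H = Z − 7.2·n = (5.6128, -30.832). Then |RS| = |S − R| = 31.338.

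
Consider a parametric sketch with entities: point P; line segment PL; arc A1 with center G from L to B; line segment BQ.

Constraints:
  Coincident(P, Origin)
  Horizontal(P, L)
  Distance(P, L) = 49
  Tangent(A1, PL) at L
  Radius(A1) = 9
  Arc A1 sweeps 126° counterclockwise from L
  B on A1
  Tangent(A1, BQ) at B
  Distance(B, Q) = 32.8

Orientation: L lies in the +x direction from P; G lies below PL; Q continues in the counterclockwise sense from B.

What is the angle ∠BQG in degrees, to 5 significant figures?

15.344°

On A1, L sits at bearing 90° from G; a 126° counterclockwise sweep puts B at bearing 216°, so B = G + 9.0·(cos 216°, sin 216°) = (41.719, -14.290). A1 meets BQ tangentially, so GB is at right angles to BQ, so BQ runs along (−sin 216°, cos 216°); with |BQ| = 32.8, Q = (60.998, -40.826). Then cos ∠BQG = QB·QG / (|QB||QG|), giving 15.344°.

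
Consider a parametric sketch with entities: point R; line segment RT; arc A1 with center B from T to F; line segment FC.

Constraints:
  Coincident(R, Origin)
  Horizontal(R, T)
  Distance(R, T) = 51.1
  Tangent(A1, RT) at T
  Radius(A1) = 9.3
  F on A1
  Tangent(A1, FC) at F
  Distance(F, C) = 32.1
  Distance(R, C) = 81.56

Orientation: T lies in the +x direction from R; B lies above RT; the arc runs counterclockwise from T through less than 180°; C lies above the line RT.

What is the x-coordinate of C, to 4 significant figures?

74.53

Checks: R = (0.00, 0.00) ✓; |BF| = 9.300 ✓; ∠(BF, FC) = 90.00° ✓; |FC| = 32.10 ✓; |RC| = 81.56 ✓.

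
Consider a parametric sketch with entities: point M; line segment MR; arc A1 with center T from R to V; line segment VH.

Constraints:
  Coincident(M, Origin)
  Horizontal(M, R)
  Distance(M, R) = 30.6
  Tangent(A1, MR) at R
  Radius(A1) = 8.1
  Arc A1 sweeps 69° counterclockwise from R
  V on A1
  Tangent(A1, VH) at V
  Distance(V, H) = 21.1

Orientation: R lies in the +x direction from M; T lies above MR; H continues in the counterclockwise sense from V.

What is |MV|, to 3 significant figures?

38.5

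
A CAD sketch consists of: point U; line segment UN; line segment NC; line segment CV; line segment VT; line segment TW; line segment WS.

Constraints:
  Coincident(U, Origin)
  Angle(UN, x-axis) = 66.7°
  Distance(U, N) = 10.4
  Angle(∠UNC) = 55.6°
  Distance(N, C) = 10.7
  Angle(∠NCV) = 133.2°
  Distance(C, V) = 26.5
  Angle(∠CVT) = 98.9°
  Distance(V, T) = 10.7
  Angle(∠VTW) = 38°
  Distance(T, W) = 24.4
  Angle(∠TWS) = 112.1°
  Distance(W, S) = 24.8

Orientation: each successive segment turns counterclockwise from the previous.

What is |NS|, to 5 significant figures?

45.585

U is at the origin; UN runs at 66.7° with length 10.4, so N = (4.1137, 9.5518). ∠UNC = 55.6° gives NC at -168.90° from the x-axis; with |NC| = 10.7, C = (-6.3862, 7.4919). ∠NCV = 133.2° gives CV at -122.10° from the x-axis; with |CV| = 26.5, V = (-20.468, -14.957). ∠CVT = 98.9° gives VT at -41.000° from the x-axis; with |VT| = 10.7, T = (-12.393, -21.977). ∠VTW = 38.0° gives TW at 101.00° from the x-axis; with |TW| = 24.4, W = (-17.049, 1.9750). ∠TWS = 112.1° gives WS at 168.90° from the x-axis; with |WS| = 24.8, S = (-41.385, 6.7495). Then |NS| = |S − N| = 45.585.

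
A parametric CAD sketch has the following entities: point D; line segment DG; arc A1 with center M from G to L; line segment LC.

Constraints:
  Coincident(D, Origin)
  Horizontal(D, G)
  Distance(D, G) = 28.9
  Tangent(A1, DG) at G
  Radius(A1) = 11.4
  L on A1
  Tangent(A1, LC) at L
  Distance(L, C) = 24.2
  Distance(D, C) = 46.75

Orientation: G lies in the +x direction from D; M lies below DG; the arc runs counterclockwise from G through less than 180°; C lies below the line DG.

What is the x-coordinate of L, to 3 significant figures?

18.3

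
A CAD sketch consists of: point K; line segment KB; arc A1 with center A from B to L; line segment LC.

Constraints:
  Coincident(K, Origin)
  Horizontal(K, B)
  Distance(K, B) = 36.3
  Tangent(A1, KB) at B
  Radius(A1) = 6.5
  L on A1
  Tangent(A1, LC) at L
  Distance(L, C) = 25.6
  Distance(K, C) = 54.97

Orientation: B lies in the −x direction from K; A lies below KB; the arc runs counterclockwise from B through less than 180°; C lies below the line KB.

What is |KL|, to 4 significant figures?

43.18

K is at the origin; K and B share the same y with |KB| = 36.3 and B on the −x side, so B = (-36.30, 0.000). A1 meets KB tangentially, so AB is at right angles to KB, so A = B + (0, -6.5) = (-36.30, -6.500). Since AL ⟂ LC (tangency), |AC| = √(6.5² + 25.6²) = 26.41 regardless of where L sits on A1. So C lies on both circle(K, 54.97) and circle(A, 26.41); the below-KB intersection is C = (-45.12, -31.40). L is the foot of the tangent from C: L = (-42.77, -5.903).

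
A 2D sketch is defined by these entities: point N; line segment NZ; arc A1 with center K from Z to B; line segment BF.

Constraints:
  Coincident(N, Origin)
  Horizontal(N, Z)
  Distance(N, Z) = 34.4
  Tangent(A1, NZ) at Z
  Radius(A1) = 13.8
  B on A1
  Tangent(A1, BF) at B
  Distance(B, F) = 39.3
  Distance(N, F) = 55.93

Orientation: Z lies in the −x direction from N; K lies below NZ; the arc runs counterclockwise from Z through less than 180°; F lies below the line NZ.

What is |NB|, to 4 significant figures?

50.31

N is at the origin; NZ is horizontal with |NZ| = 34.4 and Z on the −x side, so Z = (-34.40, 0.000). Since A1 is tangent to NZ there, KZ ⟂ NZ, so K = Z + (0, -13.8) = (-34.40, -13.80). Since KB ⟂ BF (tangency), |KF| = √(13.8² + 39.3²) = 41.65 regardless of where B sits on A1. So F lies on both circle(N, 55.93) and circle(K, 41.65); the below-NZ intersection is F = (-19.14, -52.55). B is the foot of the tangent from F: B = (-44.84, -22.83).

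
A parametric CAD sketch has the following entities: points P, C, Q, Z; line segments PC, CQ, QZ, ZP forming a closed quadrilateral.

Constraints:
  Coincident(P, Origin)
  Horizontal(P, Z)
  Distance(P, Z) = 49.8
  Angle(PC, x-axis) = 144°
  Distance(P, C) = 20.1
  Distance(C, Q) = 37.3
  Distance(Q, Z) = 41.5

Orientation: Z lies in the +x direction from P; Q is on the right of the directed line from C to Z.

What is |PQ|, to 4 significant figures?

17.59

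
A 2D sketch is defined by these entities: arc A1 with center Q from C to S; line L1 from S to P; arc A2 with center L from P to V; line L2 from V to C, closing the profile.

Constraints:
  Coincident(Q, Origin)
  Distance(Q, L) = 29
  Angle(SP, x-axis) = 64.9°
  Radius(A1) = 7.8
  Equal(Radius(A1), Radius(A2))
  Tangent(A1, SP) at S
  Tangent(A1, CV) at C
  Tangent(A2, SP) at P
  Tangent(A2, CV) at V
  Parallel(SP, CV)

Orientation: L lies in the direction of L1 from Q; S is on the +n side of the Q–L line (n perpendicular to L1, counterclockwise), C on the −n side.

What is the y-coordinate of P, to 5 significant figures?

29.570

Tangency of A1 to both parallel lines with radius 7.8 puts S and C at Q ± 7.8·n: S = (-7.0634, 3.3088), C = (7.0634, -3.3088). Equal radii place P and V the same way about L: P = L + 7.8·n = (5.2383, 29.570), V = L − 7.8·n = (19.365, 22.953). So P.y = 29.570.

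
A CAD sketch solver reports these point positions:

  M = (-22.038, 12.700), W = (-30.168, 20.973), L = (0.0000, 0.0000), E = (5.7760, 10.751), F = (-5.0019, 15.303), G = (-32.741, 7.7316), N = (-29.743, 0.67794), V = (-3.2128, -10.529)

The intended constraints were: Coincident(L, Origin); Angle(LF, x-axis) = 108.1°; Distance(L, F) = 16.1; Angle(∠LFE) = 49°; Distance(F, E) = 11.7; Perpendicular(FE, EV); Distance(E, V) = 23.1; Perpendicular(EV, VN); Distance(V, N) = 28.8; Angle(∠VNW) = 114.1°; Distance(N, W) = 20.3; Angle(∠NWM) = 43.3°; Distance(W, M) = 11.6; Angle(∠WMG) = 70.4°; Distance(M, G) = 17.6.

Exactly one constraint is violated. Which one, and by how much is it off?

Distance(M, G) = 17.6 — off by 5.80.

L = (0.00, 0.00) ✓; LF at 108.1° ✓; |LF| = 16.10 ✓; ∠LFE = 49.00° ✓; |FE| = 11.70 ✓; ∠(FE, EV) = 90.00° ✓; |EV| = 23.10 ✓; ∠(EV, VN) = 90.00° ✓; |VN| = 28.80 ✓; ∠VNW = 114.1° ✓; |NW| = 20.30 ✓; ∠NWM = 43.30° ✓; |WM| = 11.60 ✓; ∠WMG = 70.40° ✓; |MG| = 11.80 ✗.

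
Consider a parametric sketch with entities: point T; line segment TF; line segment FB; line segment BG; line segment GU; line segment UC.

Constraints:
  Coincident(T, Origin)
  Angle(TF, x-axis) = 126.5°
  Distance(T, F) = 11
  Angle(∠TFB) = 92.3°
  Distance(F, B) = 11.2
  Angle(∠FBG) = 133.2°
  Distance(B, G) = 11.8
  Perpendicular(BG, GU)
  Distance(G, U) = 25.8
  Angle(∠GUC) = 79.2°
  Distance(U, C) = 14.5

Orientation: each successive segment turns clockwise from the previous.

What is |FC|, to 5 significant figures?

15.807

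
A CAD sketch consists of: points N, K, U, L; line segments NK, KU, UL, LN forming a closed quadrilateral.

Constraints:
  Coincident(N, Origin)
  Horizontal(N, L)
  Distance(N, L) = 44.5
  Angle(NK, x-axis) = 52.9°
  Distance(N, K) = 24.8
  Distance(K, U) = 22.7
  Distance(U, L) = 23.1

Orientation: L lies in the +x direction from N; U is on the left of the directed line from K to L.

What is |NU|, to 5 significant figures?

43.533

Checks: |KU| = 22.70 ✓; |UL| = 23.10 ✓.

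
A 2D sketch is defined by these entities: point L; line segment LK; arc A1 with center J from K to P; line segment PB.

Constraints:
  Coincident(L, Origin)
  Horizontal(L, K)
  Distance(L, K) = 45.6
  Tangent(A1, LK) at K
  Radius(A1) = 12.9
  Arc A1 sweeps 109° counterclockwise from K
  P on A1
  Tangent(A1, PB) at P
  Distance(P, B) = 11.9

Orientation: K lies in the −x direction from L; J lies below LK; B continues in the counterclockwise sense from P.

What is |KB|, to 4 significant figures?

29.55

L is at the origin; L and K share the same y with |LK| = 45.6 and K on the −x side, so K = (-45.60, 0.000). The tangent condition forces JK to be normal to LK, so J = K + (0, -12.9) = (-45.60, -12.90). On A1, K sits at bearing 90° from J; a 109° counterclockwise sweep puts P at bearing 199°, so P = J + 12.9·(cos 199°, sin 199°) = (-57.80, -17.10). A1 meets PB tangentially, so JP is at right angles to PB, so PB runs along (−sin 199°, cos 199°); with |PB| = 11.9, B = (-53.92, -28.35). Then |KB| = |B − K| = 29.55.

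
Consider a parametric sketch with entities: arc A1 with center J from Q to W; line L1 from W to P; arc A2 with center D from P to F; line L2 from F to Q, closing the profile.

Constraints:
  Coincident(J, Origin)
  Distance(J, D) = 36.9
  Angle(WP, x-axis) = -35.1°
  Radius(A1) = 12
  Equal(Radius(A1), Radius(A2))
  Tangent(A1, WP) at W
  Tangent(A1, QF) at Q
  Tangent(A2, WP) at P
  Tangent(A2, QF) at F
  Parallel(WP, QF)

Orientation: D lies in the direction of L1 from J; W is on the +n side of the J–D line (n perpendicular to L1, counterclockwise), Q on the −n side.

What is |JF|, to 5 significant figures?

38.802

The slot axis is L1's direction at -35.1°, so u = (cos -35.1°, sin -35.1°) = (0.81815, -0.57501) and n = (−sin -35.1°, cos -35.1°) = (0.57501, 0.81815). J is at the origin and D lies 36.9 along u from J, so D = 36.9·u = (30.190, -21.218). Tangency of A1 to both parallel lines with radius 12.0 puts W and Q at J ± 12.0·n: W = (6.9001, 9.8178), Q = (-6.9001, -9.8178). Equal radii place P and F the same way about D: P = D + 12.0·n = (37.090, -11.400), F = D − 12.0·n = (23.290, -31.035). Then |JF| = |F − J| = 38.802.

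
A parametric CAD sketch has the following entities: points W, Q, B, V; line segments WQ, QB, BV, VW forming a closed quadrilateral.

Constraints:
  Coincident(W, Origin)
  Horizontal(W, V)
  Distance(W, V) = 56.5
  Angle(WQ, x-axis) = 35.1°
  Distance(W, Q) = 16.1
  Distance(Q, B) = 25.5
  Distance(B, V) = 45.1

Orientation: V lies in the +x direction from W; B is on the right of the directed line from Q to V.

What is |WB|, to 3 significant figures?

21.7

W is at the origin; WV is horizontal with |WV| = 56.5 and V in +x, so V = (56.5, 0). WQ runs at 35.1° with |WQ| = 16.1, so Q = (13.2, 9.26). B is determined by |QB| = 25.5 and |BV| = 45.1 together: it lies at the intersection of circle(Q, 25.5) and circle(V, 45.1). With |QV| = 44.3, the foot of the radical line on QV is 6.54 from Q and the perpendicular offset is √(25.5² − 6.54²) = 24.6. Taking the right-of-QV solution: B = (14.4, -16.2).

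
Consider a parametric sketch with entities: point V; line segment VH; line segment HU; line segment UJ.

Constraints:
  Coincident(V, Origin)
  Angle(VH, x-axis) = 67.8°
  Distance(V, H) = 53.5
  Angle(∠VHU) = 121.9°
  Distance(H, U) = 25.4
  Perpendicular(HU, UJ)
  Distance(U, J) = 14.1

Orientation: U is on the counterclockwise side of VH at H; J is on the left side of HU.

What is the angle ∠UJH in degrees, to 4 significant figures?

60.96°

V is at the origin; VH runs at 67.8° with length 53.5, so H = 53.5·(cos 67.8°, sin 67.8°) = (20.21, 49.53). ∠VHU = 121.9°, so HU runs at 67.8° + (180° − 121.9°) = 125.9° from the x-axis; with |HU| = 25.4, U = H + 25.4·(cos 125.9°, sin 125.9°) = (5.321, 70.11). The perpendicularity gives UJ at right angles to HU; with |UJ| = 14.1 on the left of HU, J = U + 14.1·(-0.8100, -0.5864) = (-6.101, 61.84). Then cos ∠UJH = JU·JH / (|JU||JH|), giving 60.96°.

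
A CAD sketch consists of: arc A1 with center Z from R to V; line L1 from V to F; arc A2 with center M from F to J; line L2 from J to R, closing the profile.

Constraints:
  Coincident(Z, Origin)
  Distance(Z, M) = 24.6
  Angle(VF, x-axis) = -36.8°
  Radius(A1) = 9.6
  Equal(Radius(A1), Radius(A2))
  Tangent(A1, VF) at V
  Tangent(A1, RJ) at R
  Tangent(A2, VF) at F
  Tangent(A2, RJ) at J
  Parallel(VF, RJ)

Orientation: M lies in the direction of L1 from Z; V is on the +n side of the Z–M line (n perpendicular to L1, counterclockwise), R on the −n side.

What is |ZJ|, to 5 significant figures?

26.407

The slot axis is L1's direction at -36.8°, so u = (cos -36.8°, sin -36.8°) = (0.80073, -0.59902) and n = (−sin -36.8°, cos -36.8°) = (0.59902, 0.80073). Z is at the origin and M lies 24.6 along u from Z, so M = 24.6·u = (19.698, -14.736). Tangency of A1 to both parallel lines with radius 9.6 puts V and R at Z ± 9.6·n: V = (5.7506, 7.6870), R = (-5.7506, -7.6870). Equal radii place F and J the same way about M: F = M + 9.6·n = (25.449, -7.0490), J = M − 9.6·n = (13.947, -22.423). Then |ZJ| = |J − Z| = 26.407.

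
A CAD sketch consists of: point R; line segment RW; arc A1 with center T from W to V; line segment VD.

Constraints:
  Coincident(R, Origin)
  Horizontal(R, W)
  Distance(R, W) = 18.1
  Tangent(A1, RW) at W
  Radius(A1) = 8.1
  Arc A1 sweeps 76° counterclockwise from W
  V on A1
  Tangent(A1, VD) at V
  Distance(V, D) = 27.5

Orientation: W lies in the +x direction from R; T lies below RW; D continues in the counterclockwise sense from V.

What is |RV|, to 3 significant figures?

11.9

Tangency of A1 to RW means the radius TW is perpendicular to RW, so T = W + (0, -8.1) = (18.1, -8.10). On A1, W sits at bearing 90° from T; a 76° counterclockwise sweep puts V at bearing 166°, so V = T + 8.1·(cos 166°, sin 166°) = (10.2, -6.14). Then |RV| = |V − R| = 11.9.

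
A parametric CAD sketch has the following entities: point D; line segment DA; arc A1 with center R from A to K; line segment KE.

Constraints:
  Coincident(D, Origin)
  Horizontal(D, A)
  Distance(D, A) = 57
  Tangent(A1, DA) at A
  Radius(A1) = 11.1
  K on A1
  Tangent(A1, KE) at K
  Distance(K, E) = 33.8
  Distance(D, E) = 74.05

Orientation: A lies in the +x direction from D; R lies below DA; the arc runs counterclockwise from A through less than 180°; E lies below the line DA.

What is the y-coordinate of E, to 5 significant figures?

-46.673

D is at the origin; D and A share the same y with |DA| = 57.0 and A on the +x side, so A = (57.000, 0.0000). Since A1 is tangent to DA there, RA ⟂ DA, so R = A + (0, -11.1) = (57.000, -11.100). Since RK ⟂ KE (tangency), |RE| = √(11.1² + 33.8²) = 35.576 regardless of where K sits on A1. So E lies on both circle(D, 74.05) and circle(R, 35.576); the below-DA intersection is E = (57.490, -46.673). K is the foot of the tangent from E: K = (46.503, -14.708).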